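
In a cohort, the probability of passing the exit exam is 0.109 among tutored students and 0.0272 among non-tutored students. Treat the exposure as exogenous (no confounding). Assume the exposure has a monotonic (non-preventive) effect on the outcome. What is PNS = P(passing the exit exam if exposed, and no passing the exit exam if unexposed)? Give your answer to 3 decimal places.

PNS ≈ 0.082

Let p₁ = 0.109, p₀ = 0.0272.
Under exogeneity and monotonicity, PNS = p₁ − p₀.
PNS = 0.109 − 0.0272 = 0.0818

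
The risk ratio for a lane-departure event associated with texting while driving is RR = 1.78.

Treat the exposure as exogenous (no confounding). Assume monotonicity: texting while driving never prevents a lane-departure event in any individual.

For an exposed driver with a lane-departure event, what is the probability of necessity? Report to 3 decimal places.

Under exogeneity and monotonicity, PN = (RR − 1) / RR = 1 − 1/RR.
PN = (1.78 − 1) / 1.78 = 0.78 / 1.78 ≈ 0.4382

PN ≈ 0.438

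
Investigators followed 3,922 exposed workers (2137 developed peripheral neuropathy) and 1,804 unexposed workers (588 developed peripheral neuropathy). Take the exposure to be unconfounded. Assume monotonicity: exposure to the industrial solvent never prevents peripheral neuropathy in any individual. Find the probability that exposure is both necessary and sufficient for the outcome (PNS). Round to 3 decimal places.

p₁ = P(outcome | exposed) = 2137/3922 = 0.54488
p₀ = P(outcome | unexposed) = 588/1804 = 0.32594
Under exogeneity and monotonicity, PNS = p₁ − p₀.
PNS = 0.54488 − 0.32594 = 0.21893

PNS ≈ 0.219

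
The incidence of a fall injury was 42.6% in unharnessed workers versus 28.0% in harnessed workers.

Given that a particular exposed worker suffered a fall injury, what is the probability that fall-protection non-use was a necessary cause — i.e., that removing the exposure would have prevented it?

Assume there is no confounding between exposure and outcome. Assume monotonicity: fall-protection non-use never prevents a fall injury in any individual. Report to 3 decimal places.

PN ≈ 0.343

p₁ = 0.426, p₀ = 0.28.
Under exogeneity and monotonicity, PN = (p₁ − p₀) / p₁.
PN = (0.426 − 0.28) / 0.426 = 0.146 / 0.426 ≈ 0.3427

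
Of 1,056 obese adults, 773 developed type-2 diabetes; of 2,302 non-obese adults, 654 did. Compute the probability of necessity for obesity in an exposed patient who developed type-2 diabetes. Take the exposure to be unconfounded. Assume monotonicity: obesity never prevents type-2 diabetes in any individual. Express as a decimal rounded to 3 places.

p₁ = P(outcome | exposed) = 773/1056 = 0.73201
p₀ = P(outcome | unexposed) = 654/2302 = 0.2841
Under exogeneity and monotonicity, PN = (p₁ − p₀) / p₁.
PN = (0.73201 − 0.2841) / 0.73201 = 0.44791 / 0.73201 ≈ 0.6119

PN ≈ 0.612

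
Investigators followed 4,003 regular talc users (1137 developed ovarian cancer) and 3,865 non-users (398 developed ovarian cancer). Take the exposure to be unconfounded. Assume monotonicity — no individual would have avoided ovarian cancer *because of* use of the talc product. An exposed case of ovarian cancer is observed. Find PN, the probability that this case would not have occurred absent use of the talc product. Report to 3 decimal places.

p₁ = P(outcome | exposed) = 1137/4003 = 0.28404
p₀ = P(outcome | unexposed) = 398/3865 = 0.10298
Under exogeneity and monotonicity, PN = (p₁ − p₀) / p₁.
PN = (0.28404 − 0.10298) / 0.28404 = 0.18106 / 0.28404 ≈ 0.6375

PN ≈ 0.637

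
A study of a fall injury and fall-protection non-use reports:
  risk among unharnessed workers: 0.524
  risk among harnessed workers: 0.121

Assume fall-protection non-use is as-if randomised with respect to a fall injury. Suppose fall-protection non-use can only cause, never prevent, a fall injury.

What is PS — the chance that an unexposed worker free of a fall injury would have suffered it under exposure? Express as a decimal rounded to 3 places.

Let p₁ = 0.524, p₀ = 0.121.
Under exogeneity and monotonicity, PS = (p₁ − p₀) / (1 − p₀).
PS = (0.524 − 0.121) / (1 − 0.121) = 0.403 / 0.879 ≈ 0.4585

PS ≈ 0.458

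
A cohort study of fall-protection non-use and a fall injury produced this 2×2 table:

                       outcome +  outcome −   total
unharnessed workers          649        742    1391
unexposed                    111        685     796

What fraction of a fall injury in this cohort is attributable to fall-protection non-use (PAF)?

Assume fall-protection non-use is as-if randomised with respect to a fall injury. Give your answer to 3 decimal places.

p₁ = P(outcome | exposed) = 649/1391 = 0.46657
p₀ = P(outcome | unexposed) = 111/796 = 0.13945
Exposure prevalence π = 1391/2187 = 0.63603; overall risk P(Y=1) = 0.34751.
Under exogeneity, PAF = [P(Y=1) − p₀]/P(Y=1).
PAF = (0.34751 − 0.13945) / 0.34751 ≈ 0.5987

PAF ≈ 0.599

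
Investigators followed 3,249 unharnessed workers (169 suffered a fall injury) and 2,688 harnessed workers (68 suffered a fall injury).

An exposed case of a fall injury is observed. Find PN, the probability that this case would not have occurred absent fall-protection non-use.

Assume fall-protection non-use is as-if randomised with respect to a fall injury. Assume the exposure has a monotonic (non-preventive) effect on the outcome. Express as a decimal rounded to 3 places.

PN ≈ 0.514

p₁ = P(outcome | exposed) = 169/3249 = 0.052016
p₀ = P(outcome | unexposed) = 68/2688 = 0.025298
Under exogeneity and monotonicity, PN = (p₁ − p₀) / p₁.
PN = (0.052016 − 0.025298) / 0.052016 = 0.026718 / 0.052016 ≈ 0.5137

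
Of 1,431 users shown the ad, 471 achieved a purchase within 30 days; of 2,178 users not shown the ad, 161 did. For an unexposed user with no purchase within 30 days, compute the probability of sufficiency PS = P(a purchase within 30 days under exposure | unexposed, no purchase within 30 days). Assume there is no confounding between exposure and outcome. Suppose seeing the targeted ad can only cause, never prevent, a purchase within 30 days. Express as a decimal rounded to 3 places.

PS ≈ 0.276

p₁ = P(outcome | exposed) = 471/1431 = 0.32914
p₀ = P(outcome | unexposed) = 161/2178 = 0.073921
Under exogeneity and monotonicity, PS = (p₁ − p₀) / (1 − p₀).
PS = (0.32914 − 0.073921) / (1 − 0.073921) = 0.25522 / 0.92608 ≈ 0.2756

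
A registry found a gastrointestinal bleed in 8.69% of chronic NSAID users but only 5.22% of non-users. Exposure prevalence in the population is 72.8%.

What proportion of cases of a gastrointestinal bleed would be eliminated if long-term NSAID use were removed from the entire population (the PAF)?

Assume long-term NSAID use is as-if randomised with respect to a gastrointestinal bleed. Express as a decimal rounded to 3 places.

p₁ = 0.0869, p₀ = 0.0522.
Overall risk P(Y=1) = π·p₁ + (1−π)·p₀ = 0.728×0.0869 + 0.272×0.0522 = 0.077462.
Under exogeneity, PAF = [P(Y=1) − p₀] / P(Y=1).
PAF = (0.077462 − 0.0522) / 0.077462 ≈ 0.3261

PAF ≈ 0.326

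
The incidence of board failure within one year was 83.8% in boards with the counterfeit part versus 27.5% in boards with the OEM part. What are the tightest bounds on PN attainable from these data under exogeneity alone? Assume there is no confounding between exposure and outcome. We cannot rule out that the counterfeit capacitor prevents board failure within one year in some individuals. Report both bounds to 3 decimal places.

p₁ = 0.838, p₀ = 0.275.
Under exogeneity alone the bounds on PN are max{0,(p₁−p₀)/p₁} ≤ PN ≤ min{1,(1−p₀)/p₁}.
  lower = (p₁ − p₀)/p₁ = 0.563 / 0.838 ≈ 0.6718
  upper = min{1, (1 − p₀)/p₁} = 0.725 / 0.838 ≈ 0.8652

0.672 ≤ PN ≤ 0.865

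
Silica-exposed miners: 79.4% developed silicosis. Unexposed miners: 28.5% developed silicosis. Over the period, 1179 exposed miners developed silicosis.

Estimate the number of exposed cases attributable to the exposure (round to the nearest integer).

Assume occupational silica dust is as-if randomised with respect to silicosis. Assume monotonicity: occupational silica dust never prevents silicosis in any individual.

p₁ = 0.794, p₀ = 0.285.
PN = (p₁ − p₀)/p₁ = (0.794 − 0.285) / 0.794 ≈ 0.64106.
Attributable cases ≈ PN × (exposed cases) = 0.64106 × 1179 ≈ 755.81.

about 756 cases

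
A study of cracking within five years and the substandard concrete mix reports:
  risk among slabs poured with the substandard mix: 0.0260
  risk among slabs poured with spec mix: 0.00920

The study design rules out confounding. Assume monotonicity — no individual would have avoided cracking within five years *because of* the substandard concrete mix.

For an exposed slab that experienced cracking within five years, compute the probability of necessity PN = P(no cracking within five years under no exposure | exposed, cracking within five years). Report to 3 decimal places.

Let p₁ = 0.026, p₀ = 0.0092.
Under exogeneity and monotonicity, PN = (p₁ − p₀) / p₁.
PN = (0.026 − 0.0092) / 0.026 = 0.0168 / 0.026 ≈ 0.6462

PN ≈ 0.646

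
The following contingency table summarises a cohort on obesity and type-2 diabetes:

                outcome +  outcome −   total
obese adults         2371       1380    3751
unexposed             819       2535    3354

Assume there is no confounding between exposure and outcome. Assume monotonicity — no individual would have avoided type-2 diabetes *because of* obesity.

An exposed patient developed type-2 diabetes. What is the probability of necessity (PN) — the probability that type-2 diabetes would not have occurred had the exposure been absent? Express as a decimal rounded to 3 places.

p₁ = P(outcome | exposed) = 2371/3751 = 0.6321
p₀ = P(outcome | unexposed) = 819/3354 = 0.24419
Under exogeneity and monotonicity, PN = (p₁ − p₀)/p₁.
PN = (0.6321 − 0.24419) / 0.6321 ≈ 0.6137

PN ≈ 0.614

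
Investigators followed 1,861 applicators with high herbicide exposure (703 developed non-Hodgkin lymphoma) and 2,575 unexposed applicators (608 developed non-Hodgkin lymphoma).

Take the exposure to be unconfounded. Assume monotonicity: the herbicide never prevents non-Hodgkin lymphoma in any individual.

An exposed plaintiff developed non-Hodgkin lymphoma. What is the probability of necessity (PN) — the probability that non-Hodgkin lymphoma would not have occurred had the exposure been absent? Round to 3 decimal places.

PN ≈ 0.375

p₁ = P(outcome | exposed) = 703/1861 = 0.37775
p₀ = P(outcome | unexposed) = 608/2575 = 0.23612
Under exogeneity and monotonicity, PN = (p₁ − p₀) / p₁.
PN = (0.37775 − 0.23612) / 0.37775 = 0.14164 / 0.37775 ≈ 0.3749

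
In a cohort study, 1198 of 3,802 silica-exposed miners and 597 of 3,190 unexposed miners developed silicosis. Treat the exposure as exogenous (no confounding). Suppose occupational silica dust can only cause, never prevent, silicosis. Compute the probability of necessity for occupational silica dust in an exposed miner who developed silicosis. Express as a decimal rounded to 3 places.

p₁ = P(outcome | exposed) = 1198/3802 = 0.3151
p₀ = P(outcome | unexposed) = 597/3190 = 0.18715
Under exogeneity and monotonicity, PN = (p₁ − p₀) / p₁.
PN = (0.3151 − 0.18715) / 0.3151 = 0.12795 / 0.3151 ≈ 0.4061

PN ≈ 0.406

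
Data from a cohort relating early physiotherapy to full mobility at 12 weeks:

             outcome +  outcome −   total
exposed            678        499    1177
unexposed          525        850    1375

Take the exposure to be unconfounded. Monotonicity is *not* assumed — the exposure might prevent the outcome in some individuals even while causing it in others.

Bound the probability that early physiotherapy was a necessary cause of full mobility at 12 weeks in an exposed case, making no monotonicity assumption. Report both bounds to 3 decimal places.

0.337 ≤ PN ≤ 1.000

p₁ = P(outcome | exposed) = 678/1177 = 0.57604
p₀ = P(outcome | unexposed) = 525/1375 = 0.38182
Under exogeneity alone the bounds on PN are max{0,(p₁−p₀)/p₁} ≤ PN ≤ min{1,(1−p₀)/p₁}.
  lower = (p₁ − p₀)/p₁ = 0.19422 / 0.57604 ≈ 0.3372
  upper = min{1, (1 − p₀)/p₁} = 0.61818 / 0.57604 ≈ 1.0732 → capped at 1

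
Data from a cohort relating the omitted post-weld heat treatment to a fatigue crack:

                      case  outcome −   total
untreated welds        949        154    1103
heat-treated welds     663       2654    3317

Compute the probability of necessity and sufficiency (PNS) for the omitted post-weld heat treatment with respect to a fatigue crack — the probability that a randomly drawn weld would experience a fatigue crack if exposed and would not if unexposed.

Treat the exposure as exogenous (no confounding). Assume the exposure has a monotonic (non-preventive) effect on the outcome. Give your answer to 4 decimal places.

PNS ≈ 0.6605

p₁ = P(outcome | exposed) = 949/1103 = 0.86038
p₀ = P(outcome | unexposed) = 663/3317 = 0.19988
Under exogeneity and monotonicity, PNS = p₁ − p₀.
PNS = 0.86038 − 0.19988 = 0.6605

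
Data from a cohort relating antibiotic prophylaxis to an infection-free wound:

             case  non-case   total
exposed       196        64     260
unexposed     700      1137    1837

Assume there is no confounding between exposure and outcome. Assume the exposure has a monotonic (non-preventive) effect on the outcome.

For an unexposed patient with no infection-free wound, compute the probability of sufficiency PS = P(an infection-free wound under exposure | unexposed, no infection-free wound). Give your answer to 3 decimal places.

PS ≈ 0.602

p₁ = P(outcome | exposed) = 196/260 = 0.75385
p₀ = P(outcome | unexposed) = 700/1837 = 0.38106
Under exogeneity and monotonicity, PS = (p₁ − p₀) / (1 − p₀).
PS = (0.75385 − 0.38106) / (1 − 0.38106) = 0.37279 / 0.61894 ≈ 0.6023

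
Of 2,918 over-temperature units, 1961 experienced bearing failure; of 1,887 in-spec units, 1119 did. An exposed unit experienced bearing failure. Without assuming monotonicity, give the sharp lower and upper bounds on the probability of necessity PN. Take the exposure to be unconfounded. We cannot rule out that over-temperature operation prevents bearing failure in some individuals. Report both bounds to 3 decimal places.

0.118 ≤ PN ≤ 0.606

p₁ = P(outcome | exposed) = 1961/2918 = 0.67204
p₀ = P(outcome | unexposed) = 1119/1887 = 0.593
Under exogeneity alone the bounds on PN are max{0,(p₁−p₀)/p₁} ≤ PN ≤ min{1,(1−p₀)/p₁}.
  lower = (p₁ − p₀)/p₁ = 0.079031 / 0.67204 ≈ 0.1176
  upper = min{1, (1 − p₀)/p₁} = 0.407 / 0.67204 ≈ 0.6056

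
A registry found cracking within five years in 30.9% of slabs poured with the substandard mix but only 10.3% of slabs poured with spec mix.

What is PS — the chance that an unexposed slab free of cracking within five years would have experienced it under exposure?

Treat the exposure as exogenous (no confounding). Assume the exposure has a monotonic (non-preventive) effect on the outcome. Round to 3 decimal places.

p₁ = 0.309, p₀ = 0.103.
Under exogeneity and monotonicity, PS = (p₁ − p₀) / (1 − p₀).
PS = (0.309 − 0.103) / (1 − 0.103) = 0.206 / 0.897 ≈ 0.2297

PS ≈ 0.230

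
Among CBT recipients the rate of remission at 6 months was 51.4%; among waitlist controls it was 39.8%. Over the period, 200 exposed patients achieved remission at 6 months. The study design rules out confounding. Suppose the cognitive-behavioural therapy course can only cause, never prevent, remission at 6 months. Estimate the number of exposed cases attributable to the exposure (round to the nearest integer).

about 45 cases

p₁ = 0.514, p₀ = 0.398.
PN = (p₁ − p₀)/p₁ = (0.514 − 0.398) / 0.514 ≈ 0.22568.
Attributable cases ≈ PN × (exposed cases) = 0.22568 × 200 ≈ 45.14.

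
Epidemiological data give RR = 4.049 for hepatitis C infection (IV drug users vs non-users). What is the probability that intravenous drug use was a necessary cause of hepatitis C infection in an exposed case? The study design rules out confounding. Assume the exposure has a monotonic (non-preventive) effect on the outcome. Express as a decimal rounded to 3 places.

Under exogeneity and monotonicity, PN = (RR − 1) / RR = 1 − 1/RR.
PN = (4.049 − 1) / 4.049 = 3.049 / 4.049 ≈ 0.7530

PN ≈ 0.753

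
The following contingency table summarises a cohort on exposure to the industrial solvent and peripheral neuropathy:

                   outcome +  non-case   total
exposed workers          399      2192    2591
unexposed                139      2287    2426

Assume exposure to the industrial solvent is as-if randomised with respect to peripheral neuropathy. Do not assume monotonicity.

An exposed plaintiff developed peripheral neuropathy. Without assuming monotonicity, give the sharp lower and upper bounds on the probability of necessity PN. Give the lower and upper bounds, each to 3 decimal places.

0.628 ≤ PN ≤ 1.000

p₁ = P(outcome | exposed) = 399/2591 = 0.15399
p₀ = P(outcome | unexposed) = 139/2426 = 0.057296
Under exogeneity alone the bounds on PN are max{0,(p₁−p₀)/p₁} ≤ PN ≤ min{1,(1−p₀)/p₁}.
  lower = (p₁ − p₀)/p₁ = 0.096699 / 0.15399 ≈ 0.6279
  upper = min{1, (1 − p₀)/p₁} = 0.9427 / 0.15399 ≈ 6.1217 → capped at 1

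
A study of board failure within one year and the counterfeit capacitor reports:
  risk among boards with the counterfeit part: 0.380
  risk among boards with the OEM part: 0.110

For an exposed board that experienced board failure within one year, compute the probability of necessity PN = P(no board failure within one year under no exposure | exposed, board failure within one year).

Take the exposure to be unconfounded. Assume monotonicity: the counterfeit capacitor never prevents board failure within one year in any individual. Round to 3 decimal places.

PN ≈ 0.711

Let p₁ = 0.38, p₀ = 0.11.
Under exogeneity and monotonicity, PN = (p₁ − p₀) / p₁.
PN = (0.38 − 0.11) / 0.38 = 0.27 / 0.38 ≈ 0.7105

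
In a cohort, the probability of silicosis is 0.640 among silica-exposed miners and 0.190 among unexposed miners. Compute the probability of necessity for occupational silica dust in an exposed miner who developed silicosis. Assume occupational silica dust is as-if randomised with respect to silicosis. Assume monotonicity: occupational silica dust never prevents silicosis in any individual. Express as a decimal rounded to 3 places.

Let p₁ = 0.64, p₀ = 0.19.
Under exogeneity and monotonicity, PN = (p₁ − p₀) / p₁.
PN = (0.64 − 0.19) / 0.64 = 0.45 / 0.64 ≈ 0.7031

PN ≈ 0.703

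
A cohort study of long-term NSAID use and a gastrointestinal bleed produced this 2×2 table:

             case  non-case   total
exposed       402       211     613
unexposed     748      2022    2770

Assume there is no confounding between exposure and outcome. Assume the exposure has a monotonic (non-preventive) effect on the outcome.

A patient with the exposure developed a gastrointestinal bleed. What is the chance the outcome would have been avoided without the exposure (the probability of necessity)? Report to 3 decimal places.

PN ≈ 0.588

p₁ = P(outcome | exposed) = 402/613 = 0.65579
p₀ = P(outcome | unexposed) = 748/2770 = 0.27004
Under exogeneity and monotonicity, PN = (p₁ − p₀)/p₁.
PN = (0.65579 − 0.27004) / 0.65579 ≈ 0.5882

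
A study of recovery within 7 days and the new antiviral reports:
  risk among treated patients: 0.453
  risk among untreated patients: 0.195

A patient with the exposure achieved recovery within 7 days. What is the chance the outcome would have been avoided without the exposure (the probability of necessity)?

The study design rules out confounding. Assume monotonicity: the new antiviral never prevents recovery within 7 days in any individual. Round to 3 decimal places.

PN ≈ 0.570

Let p₁ = 0.453, p₀ = 0.195.
Under exogeneity and monotonicity, PN = (p₁ − p₀) / p₁.
PN = (0.453 − 0.195) / 0.453 = 0.258 / 0.453 ≈ 0.5695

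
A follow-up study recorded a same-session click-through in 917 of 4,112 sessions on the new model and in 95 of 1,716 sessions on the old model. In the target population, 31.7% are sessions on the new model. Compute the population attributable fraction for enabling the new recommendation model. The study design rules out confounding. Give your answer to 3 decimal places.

PAF ≈ 0.490

p₁ = P(outcome | exposed) = 917/4112 = 0.22301
p₀ = P(outcome | unexposed) = 95/1716 = 0.055361
Overall risk P(Y=1) = π·p₁ + (1−π)·p₀ = 0.317×0.22301 + 0.683×0.055361 = 0.1085.
Under exogeneity, PAF = [P(Y=1) − p₀] / P(Y=1).
PAF = (0.1085 − 0.055361) / 0.1085 ≈ 0.4898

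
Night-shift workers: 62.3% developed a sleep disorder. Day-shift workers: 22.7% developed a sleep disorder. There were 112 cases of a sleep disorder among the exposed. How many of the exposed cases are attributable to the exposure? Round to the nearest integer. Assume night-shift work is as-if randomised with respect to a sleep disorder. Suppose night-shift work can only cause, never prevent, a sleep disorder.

about 71 cases

p₁ = 0.623, p₀ = 0.227.
PN = (p₁ − p₀)/p₁ = (0.623 − 0.227) / 0.623 ≈ 0.63563.
Attributable cases ≈ PN × (exposed cases) = 0.63563 × 112 ≈ 71.19.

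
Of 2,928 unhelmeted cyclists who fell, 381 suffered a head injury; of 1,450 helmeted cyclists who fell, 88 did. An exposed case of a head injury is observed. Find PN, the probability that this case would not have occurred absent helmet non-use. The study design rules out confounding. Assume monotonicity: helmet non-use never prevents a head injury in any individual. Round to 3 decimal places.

PN ≈ 0.534

p₁ = P(outcome | exposed) = 381/2928 = 0.13012
p₀ = P(outcome | unexposed) = 88/1450 = 0.06069
Under exogeneity and monotonicity, PN = (p₁ − p₀) / p₁.
PN = (0.13012 − 0.06069) / 0.13012 = 0.069433 / 0.13012 ≈ 0.5336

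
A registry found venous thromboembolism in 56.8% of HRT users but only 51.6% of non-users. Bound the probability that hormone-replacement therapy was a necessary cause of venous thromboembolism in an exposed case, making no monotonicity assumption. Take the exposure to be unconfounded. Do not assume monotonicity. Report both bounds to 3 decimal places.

p₁ = 0.568, p₀ = 0.516.
Under exogeneity alone the bounds on PN are max{0,(p₁−p₀)/p₁} ≤ PN ≤ min{1,(1−p₀)/p₁}.
  lower = (p₁ − p₀)/p₁ = 0.052 / 0.568 ≈ 0.0915
  upper = min{1, (1 − p₀)/p₁} = 0.484 / 0.568 ≈ 0.8521

0.092 ≤ PN ≤ 0.852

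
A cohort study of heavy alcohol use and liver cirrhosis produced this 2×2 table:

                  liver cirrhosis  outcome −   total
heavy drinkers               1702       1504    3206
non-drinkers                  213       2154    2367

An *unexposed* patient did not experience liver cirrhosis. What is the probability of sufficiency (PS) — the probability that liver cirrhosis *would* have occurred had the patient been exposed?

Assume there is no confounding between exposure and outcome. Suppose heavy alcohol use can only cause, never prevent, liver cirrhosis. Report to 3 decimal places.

PS ≈ 0.484

p₁ = P(outcome | exposed) = 1702/3206 = 0.53088
p₀ = P(outcome | unexposed) = 213/2367 = 0.089987
Under exogeneity and monotonicity, PS = (p₁ − p₀) / (1 − p₀).
PS = (0.53088 − 0.089987) / (1 − 0.089987) = 0.44089 / 0.91001 ≈ 0.4845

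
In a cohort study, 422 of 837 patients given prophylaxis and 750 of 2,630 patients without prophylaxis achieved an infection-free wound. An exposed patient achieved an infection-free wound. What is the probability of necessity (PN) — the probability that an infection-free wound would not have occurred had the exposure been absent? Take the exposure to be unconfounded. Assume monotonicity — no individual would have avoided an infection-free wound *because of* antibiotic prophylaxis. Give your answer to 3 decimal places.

PN ≈ 0.434

p₁ = P(outcome | exposed) = 422/837 = 0.50418
p₀ = P(outcome | unexposed) = 750/2630 = 0.28517
Under exogeneity and monotonicity, PN = (p₁ − p₀) / p₁.
PN = (0.50418 − 0.28517) / 0.50418 = 0.21901 / 0.50418 ≈ 0.4344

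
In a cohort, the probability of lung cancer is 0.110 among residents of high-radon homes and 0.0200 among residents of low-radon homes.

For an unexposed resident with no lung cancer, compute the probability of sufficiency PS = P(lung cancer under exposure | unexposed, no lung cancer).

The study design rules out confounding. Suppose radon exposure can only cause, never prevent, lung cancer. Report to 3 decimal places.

Let p₁ = 0.11, p₀ = 0.02.
Under exogeneity and monotonicity, PS = (p₁ − p₀) / (1 − p₀).
PS = (0.11 − 0.02) / (1 − 0.02) = 0.09 / 0.98 ≈ 0.0918

PS ≈ 0.092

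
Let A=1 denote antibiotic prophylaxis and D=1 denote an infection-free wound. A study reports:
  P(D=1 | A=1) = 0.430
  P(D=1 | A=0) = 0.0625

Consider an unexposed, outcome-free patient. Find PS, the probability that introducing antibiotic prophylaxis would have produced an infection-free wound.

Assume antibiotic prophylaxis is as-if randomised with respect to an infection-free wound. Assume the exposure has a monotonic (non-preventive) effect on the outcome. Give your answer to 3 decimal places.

PS ≈ 0.392

Let p₁ = 0.43, p₀ = 0.0625.
Under exogeneity and monotonicity, PS = (p₁ − p₀) / (1 − p₀).
PS = (0.43 − 0.0625) / (1 − 0.0625) = 0.3675 / 0.9375 ≈ 0.3920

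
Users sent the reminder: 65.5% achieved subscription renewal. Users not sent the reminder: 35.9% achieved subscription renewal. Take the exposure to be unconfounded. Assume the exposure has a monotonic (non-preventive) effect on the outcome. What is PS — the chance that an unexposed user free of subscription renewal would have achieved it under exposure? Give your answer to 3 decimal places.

PS ≈ 0.462

p₁ = 0.655, p₀ = 0.359.
Under exogeneity and monotonicity, PS = (p₁ − p₀) / (1 − p₀).
PS = (0.655 − 0.359) / (1 − 0.359) = 0.296 / 0.641 ≈ 0.4618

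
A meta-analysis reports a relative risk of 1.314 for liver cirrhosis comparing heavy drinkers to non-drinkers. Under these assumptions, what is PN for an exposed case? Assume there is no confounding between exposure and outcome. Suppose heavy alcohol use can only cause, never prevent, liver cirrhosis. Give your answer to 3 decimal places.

Under exogeneity and monotonicity, PN = (RR − 1) / RR = 1 − 1/RR.
PN = (1.314 − 1) / 1.314 = 0.314 / 1.314 ≈ 0.2390

PN ≈ 0.239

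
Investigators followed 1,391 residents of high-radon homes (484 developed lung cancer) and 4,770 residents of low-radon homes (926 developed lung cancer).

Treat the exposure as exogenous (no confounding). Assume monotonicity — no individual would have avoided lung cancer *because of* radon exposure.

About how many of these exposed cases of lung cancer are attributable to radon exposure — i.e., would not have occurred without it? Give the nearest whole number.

about 214 cases

p₁ = P(outcome | exposed) = 484/1391 = 0.34795
p₀ = P(outcome | unexposed) = 926/4770 = 0.19413
PN = (p₁ − p₀)/p₁ = (0.34795 − 0.19413) / 0.34795 ≈ 0.44208.
Attributable cases ≈ PN × (exposed cases) = 0.44208 × 484 ≈ 213.97.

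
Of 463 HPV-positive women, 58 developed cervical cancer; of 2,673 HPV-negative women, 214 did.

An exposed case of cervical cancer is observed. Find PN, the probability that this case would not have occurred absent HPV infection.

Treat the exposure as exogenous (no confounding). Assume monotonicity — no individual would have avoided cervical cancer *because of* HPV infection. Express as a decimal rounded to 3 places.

p₁ = P(outcome | exposed) = 58/463 = 0.12527
p₀ = P(outcome | unexposed) = 214/2673 = 0.08006
Under exogeneity and monotonicity, PN = (p₁ − p₀) / p₁.
PN = (0.12527 − 0.08006) / 0.12527 = 0.04521 / 0.12527 ≈ 0.3609

PN ≈ 0.361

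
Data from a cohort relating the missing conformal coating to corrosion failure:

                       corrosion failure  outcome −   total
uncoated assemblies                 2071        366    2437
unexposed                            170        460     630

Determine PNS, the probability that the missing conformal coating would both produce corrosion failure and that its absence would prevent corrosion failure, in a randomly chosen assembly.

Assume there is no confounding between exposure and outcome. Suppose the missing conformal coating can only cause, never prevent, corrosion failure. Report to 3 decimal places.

PNS ≈ 0.580

p₁ = P(outcome | exposed) = 2071/2437 = 0.84982
p₀ = P(outcome | unexposed) = 170/630 = 0.26984
Under exogeneity and monotonicity, PNS = p₁ − p₀.
PNS = 0.84982 − 0.26984 = 0.57997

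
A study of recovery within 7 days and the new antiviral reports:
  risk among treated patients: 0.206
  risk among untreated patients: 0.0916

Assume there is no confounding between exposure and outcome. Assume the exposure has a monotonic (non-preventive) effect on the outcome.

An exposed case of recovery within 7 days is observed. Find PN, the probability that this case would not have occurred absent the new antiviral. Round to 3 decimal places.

PN ≈ 0.555

Let p₁ = 0.206, p₀ = 0.0916.
Under exogeneity and monotonicity, PN = (p₁ − p₀) / p₁.
PN = (0.206 − 0.0916) / 0.206 = 0.1144 / 0.206 ≈ 0.5553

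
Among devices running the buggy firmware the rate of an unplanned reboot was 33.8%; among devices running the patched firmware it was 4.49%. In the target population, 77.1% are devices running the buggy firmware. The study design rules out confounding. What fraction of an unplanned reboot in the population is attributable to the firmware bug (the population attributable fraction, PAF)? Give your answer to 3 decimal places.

PAF ≈ 0.834

p₁ = 0.338, p₀ = 0.0449.
Overall risk P(Y=1) = π·p₁ + (1−π)·p₀ = 0.771×0.338 + 0.229×0.0449 = 0.27088.
Under exogeneity, PAF = [P(Y=1) − p₀] / P(Y=1).
PAF = (0.27088 − 0.0449) / 0.27088 ≈ 0.8342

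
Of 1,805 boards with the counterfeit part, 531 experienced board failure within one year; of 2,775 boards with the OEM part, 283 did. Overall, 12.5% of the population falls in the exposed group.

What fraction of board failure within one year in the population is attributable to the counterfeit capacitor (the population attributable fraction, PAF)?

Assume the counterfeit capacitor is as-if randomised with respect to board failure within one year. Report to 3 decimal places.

p₁ = P(outcome | exposed) = 531/1805 = 0.29418
p₀ = P(outcome | unexposed) = 283/2775 = 0.10198
Overall risk P(Y=1) = π·p₁ + (1−π)·p₀ = 0.125×0.29418 + 0.875×0.10198 = 0.12601.
Under exogeneity, PAF = [P(Y=1) − p₀] / P(Y=1).
PAF = (0.12601 − 0.10198) / 0.12601 ≈ 0.1907

PAF ≈ 0.191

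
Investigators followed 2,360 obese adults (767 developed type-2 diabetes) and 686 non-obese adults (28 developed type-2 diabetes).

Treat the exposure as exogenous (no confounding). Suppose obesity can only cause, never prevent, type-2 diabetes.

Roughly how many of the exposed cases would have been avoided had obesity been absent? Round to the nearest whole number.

p₁ = P(outcome | exposed) = 767/2360 = 0.325
p₀ = P(outcome | unexposed) = 28/686 = 0.040816
PN = (p₁ − p₀)/p₁ = (0.325 − 0.040816) / 0.325 ≈ 0.87441.
Attributable cases ≈ PN × (exposed cases) = 0.87441 × 767 ≈ 670.67.

about 671 cases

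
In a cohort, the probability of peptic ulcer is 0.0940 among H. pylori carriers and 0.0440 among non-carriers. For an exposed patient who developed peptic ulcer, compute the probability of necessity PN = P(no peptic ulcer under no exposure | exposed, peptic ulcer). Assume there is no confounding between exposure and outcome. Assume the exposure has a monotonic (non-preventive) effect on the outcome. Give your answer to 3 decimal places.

Let p₁ = 0.094, p₀ = 0.044.
Under exogeneity and monotonicity, PN = (p₁ − p₀) / p₁.
PN = (0.094 − 0.044) / 0.094 = 0.05 / 0.094 ≈ 0.5319

PN ≈ 0.532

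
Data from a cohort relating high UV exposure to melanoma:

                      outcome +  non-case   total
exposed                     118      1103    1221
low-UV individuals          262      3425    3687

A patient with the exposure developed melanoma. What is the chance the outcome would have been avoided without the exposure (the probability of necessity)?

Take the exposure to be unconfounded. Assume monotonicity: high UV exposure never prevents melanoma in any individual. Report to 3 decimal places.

p₁ = P(outcome | exposed) = 118/1221 = 0.096642
p₀ = P(outcome | unexposed) = 262/3687 = 0.07106
Under exogeneity and monotonicity, PN = (p₁ − p₀)/p₁.
PN = (0.096642 − 0.07106) / 0.096642 ≈ 0.2647

PN ≈ 0.265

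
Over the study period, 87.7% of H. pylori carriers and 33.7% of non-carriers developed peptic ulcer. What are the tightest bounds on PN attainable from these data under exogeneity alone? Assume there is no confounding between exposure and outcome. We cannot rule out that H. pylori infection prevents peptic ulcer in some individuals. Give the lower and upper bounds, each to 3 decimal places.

0.616 ≤ PN ≤ 0.756

p₁ = 0.877, p₀ = 0.337.
Under exogeneity alone the bounds on PN are max{0,(p₁−p₀)/p₁} ≤ PN ≤ min{1,(1−p₀)/p₁}.
  lower = (p₁ − p₀)/p₁ = 0.54 / 0.877 ≈ 0.6157
  upper = min{1, (1 − p₀)/p₁} = 0.663 / 0.877 ≈ 0.7560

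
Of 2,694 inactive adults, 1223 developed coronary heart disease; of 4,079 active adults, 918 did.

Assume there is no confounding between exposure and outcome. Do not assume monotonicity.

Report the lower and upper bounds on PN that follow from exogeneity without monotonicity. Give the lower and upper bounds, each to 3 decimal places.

0.504 ≤ PN ≤ 1.000

p₁ = P(outcome | exposed) = 1223/2694 = 0.45397
p₀ = P(outcome | unexposed) = 918/4079 = 0.22506
Under exogeneity alone the bounds on PN are max{0,(p₁−p₀)/p₁} ≤ PN ≤ min{1,(1−p₀)/p₁}.
  lower = (p₁ − p₀)/p₁ = 0.22892 / 0.45397 ≈ 0.5043
  upper = min{1, (1 − p₀)/p₁} = 0.77494 / 0.45397 ≈ 1.7070 → capped at 1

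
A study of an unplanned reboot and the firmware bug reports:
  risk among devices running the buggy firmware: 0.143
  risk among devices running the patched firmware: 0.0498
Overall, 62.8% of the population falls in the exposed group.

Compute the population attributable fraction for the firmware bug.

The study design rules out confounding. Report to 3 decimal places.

PAF ≈ 0.540

Let p₁ = 0.143, p₀ = 0.0498.
Overall risk P(Y=1) = π·p₁ + (1−π)·p₀ = 0.628×0.143 + 0.372×0.0498 = 0.10833.
Under exogeneity, PAF = [P(Y=1) − p₀] / P(Y=1).
PAF = (0.10833 − 0.0498) / 0.10833 ≈ 0.5403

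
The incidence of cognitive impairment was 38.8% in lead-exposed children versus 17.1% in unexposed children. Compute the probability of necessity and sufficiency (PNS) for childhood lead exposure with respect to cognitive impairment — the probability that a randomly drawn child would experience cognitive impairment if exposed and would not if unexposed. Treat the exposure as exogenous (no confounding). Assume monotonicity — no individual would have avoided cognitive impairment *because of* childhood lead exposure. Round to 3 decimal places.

p₁ = 0.388, p₀ = 0.171.
Under exogeneity and monotonicity, PNS = p₁ − p₀.
PNS = 0.388 − 0.171 = 0.217

PNS ≈ 0.217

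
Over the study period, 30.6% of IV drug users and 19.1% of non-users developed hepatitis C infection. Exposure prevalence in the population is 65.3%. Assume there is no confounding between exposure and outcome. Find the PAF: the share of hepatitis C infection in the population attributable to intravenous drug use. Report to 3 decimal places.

p₁ = 0.306, p₀ = 0.191.
Overall risk P(Y=1) = π·p₁ + (1−π)·p₀ = 0.653×0.306 + 0.347×0.191 = 0.26609.
Under exogeneity, PAF = [P(Y=1) − p₀] / P(Y=1).
PAF = (0.26609 − 0.191) / 0.26609 ≈ 0.2822

PAF ≈ 0.282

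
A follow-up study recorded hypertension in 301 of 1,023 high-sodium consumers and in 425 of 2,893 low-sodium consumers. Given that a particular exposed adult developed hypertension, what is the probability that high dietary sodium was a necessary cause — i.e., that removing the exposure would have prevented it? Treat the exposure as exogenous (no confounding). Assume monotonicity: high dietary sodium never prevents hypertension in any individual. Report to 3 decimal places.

PN ≈ 0.501

p₁ = P(outcome | exposed) = 301/1023 = 0.29423
p₀ = P(outcome | unexposed) = 425/2893 = 0.14691
Under exogeneity and monotonicity, PN = (p₁ − p₀) / p₁.
PN = (0.29423 − 0.14691) / 0.29423 = 0.14733 / 0.29423 ≈ 0.5007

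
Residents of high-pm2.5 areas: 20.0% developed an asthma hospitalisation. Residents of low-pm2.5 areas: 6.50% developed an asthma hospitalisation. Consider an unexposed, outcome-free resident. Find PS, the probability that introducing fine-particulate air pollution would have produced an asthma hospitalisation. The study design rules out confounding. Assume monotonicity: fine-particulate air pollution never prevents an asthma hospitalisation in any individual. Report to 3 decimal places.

PS ≈ 0.144

p₁ = 0.2, p₀ = 0.065.
Under exogeneity and monotonicity, PS = (p₁ − p₀) / (1 − p₀).
PS = (0.2 − 0.065) / (1 − 0.065) = 0.135 / 0.935 ≈ 0.1444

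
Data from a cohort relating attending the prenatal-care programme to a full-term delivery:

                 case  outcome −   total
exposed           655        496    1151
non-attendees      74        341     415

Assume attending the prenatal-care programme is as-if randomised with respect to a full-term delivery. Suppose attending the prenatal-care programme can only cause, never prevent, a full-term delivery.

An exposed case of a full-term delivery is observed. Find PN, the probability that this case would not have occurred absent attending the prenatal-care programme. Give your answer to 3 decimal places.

p₁ = P(outcome | exposed) = 655/1151 = 0.56907
p₀ = P(outcome | unexposed) = 74/415 = 0.17831
Under exogeneity and monotonicity, PN = (p₁ − p₀)/p₁.
PN = (0.56907 − 0.17831) / 0.56907 ≈ 0.6867

PN ≈ 0.687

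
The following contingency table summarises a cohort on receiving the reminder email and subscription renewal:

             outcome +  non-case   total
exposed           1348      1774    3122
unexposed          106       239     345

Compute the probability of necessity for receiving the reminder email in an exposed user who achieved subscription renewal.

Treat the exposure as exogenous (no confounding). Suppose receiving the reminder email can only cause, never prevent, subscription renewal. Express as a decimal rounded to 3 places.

PN ≈ 0.288

p₁ = P(outcome | exposed) = 1348/3122 = 0.43177
p₀ = P(outcome | unexposed) = 106/345 = 0.30725
Under exogeneity and monotonicity, PN = (p₁ − p₀)/p₁.
PN = (0.43177 − 0.30725) / 0.43177 ≈ 0.2884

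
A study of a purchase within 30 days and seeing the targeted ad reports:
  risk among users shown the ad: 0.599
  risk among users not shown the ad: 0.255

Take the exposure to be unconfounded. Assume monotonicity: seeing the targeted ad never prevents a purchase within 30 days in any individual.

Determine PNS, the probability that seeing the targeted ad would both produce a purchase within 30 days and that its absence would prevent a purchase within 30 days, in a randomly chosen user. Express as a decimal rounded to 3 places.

PNS ≈ 0.344

Let p₁ = 0.599, p₀ = 0.255.
Under exogeneity and monotonicity, PNS = p₁ − p₀.
PNS = 0.599 − 0.255 = 0.344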